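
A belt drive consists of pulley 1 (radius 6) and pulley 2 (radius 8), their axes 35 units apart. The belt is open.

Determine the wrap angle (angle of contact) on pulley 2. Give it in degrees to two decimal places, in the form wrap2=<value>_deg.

wrap2=186.55_deg

open belt: β = asin((r2−r1)/C) = asin(2/35) = 3.2758°
wrap1 = π − 2β = 173.4483°
wrap2 = π + 2β = 186.5517°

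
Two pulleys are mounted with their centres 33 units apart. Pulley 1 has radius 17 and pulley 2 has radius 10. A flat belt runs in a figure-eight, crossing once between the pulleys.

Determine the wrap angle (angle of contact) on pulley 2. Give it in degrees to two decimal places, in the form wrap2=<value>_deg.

wrap2=289.81_deg

crossed belt: β = asin((r1+r2)/C) = asin(27/33) = 54.9032°
wrap1 = wrap2 = π + 2β = 289.8064°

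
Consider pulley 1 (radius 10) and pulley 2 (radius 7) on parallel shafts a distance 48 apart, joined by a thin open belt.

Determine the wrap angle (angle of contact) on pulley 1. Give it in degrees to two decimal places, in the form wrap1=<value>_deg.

wrap1=187.17_deg

open belt: β = asin((r2−r1)/C) = asin(-3/48) = -3.5833°
wrap1 = π − 2β = 187.1666°
wrap2 = π + 2β = 172.8334°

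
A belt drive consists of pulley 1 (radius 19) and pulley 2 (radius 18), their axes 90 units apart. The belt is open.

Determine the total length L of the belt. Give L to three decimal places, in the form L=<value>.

open belt: β = asin((r2−r1)/C) = asin(-1/90) = -0.6366°
wrap1 = π − 2β = 181.2733°
wrap2 = π + 2β = 178.7267°
tangent length = C·cosβ = 89.9944
L = r1·wrap1 + r2·wrap2 + 2·C·cosβ = 19·3.1638 + 18·3.1194 + 2·89.9944 = 296.2500

L=296.250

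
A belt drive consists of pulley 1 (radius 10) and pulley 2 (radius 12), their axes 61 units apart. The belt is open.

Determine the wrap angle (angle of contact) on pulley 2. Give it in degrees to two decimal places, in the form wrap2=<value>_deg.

open belt: β = asin((r2−r1)/C) = asin(2/61) = 1.8789°
wrap1 = π − 2β = 176.2422°
wrap2 = π + 2β = 183.7578°

wrap2=183.76_deg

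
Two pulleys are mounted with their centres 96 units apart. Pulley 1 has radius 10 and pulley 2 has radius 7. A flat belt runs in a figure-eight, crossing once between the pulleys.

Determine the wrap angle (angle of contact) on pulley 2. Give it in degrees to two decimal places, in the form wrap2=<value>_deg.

crossed belt: β = asin((r1+r2)/C) = asin(17/96) = 10.1999°
wrap1 = wrap2 = π + 2β = 200.3998°

wrap2=200.40_deg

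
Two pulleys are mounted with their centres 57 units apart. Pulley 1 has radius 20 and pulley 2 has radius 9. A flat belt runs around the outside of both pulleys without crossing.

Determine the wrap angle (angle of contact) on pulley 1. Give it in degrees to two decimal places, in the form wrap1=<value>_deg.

open belt: β = asin((r2−r1)/C) = asin(-11/57) = -11.1269°
wrap1 = π − 2β = 202.2538°
wrap2 = π + 2β = 157.7462°

wrap1=202.25_deg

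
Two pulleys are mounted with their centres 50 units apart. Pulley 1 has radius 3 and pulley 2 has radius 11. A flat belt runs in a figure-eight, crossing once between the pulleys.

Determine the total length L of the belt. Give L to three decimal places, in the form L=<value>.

L=147.929

crossed belt: β = asin((r1+r2)/C) = asin(14/50) = 16.2602°
wrap1 = wrap2 = π + 2β = 212.5204°
tangent length = C·cosβ = 48.0000
L = (r1+r2)·wrap + 2·C·cosβ = 14·3.7092 + 2·48.0000 = 147.9285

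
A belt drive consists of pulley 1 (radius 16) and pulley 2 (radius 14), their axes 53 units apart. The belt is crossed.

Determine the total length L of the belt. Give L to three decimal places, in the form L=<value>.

L=217.733

crossed belt: β = asin((r1+r2)/C) = asin(30/53) = 34.4744°
wrap1 = wrap2 = π + 2β = 248.9488°
tangent length = C·cosβ = 43.6921
L = (r1+r2)·wrap + 2·C·cosβ = 30·4.3450 + 2·43.6921 = 217.7335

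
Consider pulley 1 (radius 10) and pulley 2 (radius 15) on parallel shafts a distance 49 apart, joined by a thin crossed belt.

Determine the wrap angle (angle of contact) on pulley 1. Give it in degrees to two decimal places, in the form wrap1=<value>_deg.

wrap1=241.35_deg

crossed belt: β = asin((r1+r2)/C) = asin(25/49) = 30.6774°
wrap1 = wrap2 = π + 2β = 241.3548°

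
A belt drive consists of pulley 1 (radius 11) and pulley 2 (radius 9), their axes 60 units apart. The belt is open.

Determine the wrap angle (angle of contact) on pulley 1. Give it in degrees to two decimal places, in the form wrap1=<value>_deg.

wrap1=183.82_deg

open belt: β = asin((r2−r1)/C) = asin(-2/60) = -1.9102°
wrap1 = π − 2β = 183.8204°
wrap2 = π + 2β = 176.1796°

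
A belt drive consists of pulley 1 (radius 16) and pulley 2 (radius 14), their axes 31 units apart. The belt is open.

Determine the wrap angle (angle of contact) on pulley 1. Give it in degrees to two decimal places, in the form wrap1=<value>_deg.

wrap1=187.40_deg

open belt: β = asin((r2−r1)/C) = asin(-2/31) = -3.6991°
wrap1 = π − 2β = 187.3981°
wrap2 = π + 2β = 172.6019°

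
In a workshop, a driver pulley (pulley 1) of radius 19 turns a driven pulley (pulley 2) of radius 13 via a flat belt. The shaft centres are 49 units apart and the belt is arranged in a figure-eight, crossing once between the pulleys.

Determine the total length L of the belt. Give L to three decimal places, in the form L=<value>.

crossed belt: β = asin((r1+r2)/C) = asin(32/49) = 40.7728°
wrap1 = wrap2 = π + 2β = 261.5456°
tangent length = C·cosβ = 37.1080
L = (r1+r2)·wrap + 2·C·cosβ = 32·4.5648 + 2·37.1080 = 220.2905

L=220.291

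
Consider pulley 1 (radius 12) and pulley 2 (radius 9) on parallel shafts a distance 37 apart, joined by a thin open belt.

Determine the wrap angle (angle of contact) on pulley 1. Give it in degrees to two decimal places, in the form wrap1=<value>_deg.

wrap1=189.30_deg

open belt: β = asin((r2−r1)/C) = asin(-3/37) = -4.6507°
wrap1 = π − 2β = 189.3014°
wrap2 = π + 2β = 170.6986°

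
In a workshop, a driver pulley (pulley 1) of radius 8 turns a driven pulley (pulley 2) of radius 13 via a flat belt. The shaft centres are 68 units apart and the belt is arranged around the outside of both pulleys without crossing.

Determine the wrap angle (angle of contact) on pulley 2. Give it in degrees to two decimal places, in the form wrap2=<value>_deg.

open belt: β = asin((r2−r1)/C) = asin(5/68) = 4.2167°
wrap1 = π − 2β = 171.5665°
wrap2 = π + 2β = 188.4335°

wrap2=188.43_deg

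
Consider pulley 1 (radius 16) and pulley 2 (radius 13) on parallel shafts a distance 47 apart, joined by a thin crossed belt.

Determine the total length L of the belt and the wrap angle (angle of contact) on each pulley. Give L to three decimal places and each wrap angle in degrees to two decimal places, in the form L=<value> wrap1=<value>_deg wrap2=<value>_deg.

L=203.646 wrap1=256.20_deg wrap2=256.20_deg

crossed belt: β = asin((r1+r2)/C) = asin(29/47) = 38.0989°
wrap1 = wrap2 = π + 2β = 256.1979°
tangent length = C·cosβ = 36.9865
L = (r1+r2)·wrap + 2·C·cosβ = 29·4.4715 + 2·36.9865 = 203.6464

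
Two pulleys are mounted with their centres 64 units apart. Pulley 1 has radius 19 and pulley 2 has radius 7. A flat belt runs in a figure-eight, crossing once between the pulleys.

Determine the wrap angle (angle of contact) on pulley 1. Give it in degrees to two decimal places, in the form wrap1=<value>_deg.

crossed belt: β = asin((r1+r2)/C) = asin(26/64) = 23.9695°
wrap1 = wrap2 = π + 2β = 227.9390°

wrap1=227.94_deg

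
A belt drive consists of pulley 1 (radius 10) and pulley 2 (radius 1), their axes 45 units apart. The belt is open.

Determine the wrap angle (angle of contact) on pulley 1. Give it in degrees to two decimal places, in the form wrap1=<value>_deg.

open belt: β = asin((r2−r1)/C) = asin(-9/45) = -11.5370°
wrap1 = π − 2β = 203.0739°
wrap2 = π + 2β = 156.9261°

wrap1=203.07_deg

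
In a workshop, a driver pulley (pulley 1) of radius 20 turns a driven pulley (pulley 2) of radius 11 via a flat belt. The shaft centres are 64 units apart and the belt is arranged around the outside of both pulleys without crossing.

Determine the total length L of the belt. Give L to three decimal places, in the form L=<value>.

open belt: β = asin((r2−r1)/C) = asin(-9/64) = -8.0840°
wrap1 = π − 2β = 196.1680°
wrap2 = π + 2β = 163.8320°
tangent length = C·cosβ = 63.3640
L = r1·wrap1 + r2·wrap2 + 2·C·cosβ = 20·3.4238 + 11·2.8594 + 2·63.3640 = 226.6571

L=226.657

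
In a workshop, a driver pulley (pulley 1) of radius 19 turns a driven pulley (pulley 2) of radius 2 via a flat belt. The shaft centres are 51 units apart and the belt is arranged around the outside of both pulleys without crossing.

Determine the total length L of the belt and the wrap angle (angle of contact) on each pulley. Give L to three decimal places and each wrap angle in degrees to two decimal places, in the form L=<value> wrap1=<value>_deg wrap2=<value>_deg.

L=173.694 wrap1=218.94_deg wrap2=141.06_deg

open belt: β = asin((r2−r1)/C) = asin(-17/51) = -19.4712°
wrap1 = π − 2β = 218.9424°
wrap2 = π + 2β = 141.0576°
tangent length = C·cosβ = 48.0833
L = r1·wrap1 + r2·wrap2 + 2·C·cosβ = 19·3.8213 + 2·2.4619 + 2·48.0833 = 173.6944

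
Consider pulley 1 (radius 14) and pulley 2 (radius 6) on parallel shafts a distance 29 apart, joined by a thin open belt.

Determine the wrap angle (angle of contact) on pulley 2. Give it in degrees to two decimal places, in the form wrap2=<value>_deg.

wrap2=147.97_deg

open belt: β = asin((r2−r1)/C) = asin(-8/29) = -16.0134°
wrap1 = π − 2β = 212.0268°
wrap2 = π + 2β = 147.9732°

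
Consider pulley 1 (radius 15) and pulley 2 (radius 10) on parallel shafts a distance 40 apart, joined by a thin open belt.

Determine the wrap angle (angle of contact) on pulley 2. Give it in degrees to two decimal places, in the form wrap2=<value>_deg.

open belt: β = asin((r2−r1)/C) = asin(-5/40) = -7.1808°
wrap1 = π − 2β = 194.3615°
wrap2 = π + 2β = 165.6385°

wrap2=165.64_deg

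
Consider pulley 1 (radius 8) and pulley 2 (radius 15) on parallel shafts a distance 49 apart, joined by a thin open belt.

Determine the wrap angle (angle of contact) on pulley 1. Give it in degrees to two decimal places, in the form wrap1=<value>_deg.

wrap1=163.57_deg

open belt: β = asin((r2−r1)/C) = asin(7/49) = 8.2132°
wrap1 = π − 2β = 163.5736°
wrap2 = π + 2β = 196.4264°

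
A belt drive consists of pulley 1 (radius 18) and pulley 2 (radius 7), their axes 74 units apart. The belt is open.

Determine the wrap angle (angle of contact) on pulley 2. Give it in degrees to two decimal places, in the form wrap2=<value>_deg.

wrap2=162.90_deg

open belt: β = asin((r2−r1)/C) = asin(-11/74) = -8.5486°
wrap1 = π − 2β = 197.0972°
wrap2 = π + 2β = 162.9028°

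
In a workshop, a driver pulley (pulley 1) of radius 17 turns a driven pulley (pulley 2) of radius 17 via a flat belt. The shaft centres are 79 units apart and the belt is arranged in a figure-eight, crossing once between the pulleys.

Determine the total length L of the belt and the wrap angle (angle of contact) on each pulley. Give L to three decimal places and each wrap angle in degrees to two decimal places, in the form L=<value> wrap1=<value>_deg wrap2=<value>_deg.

crossed belt: β = asin((r1+r2)/C) = asin(34/79) = 25.4917°
wrap1 = wrap2 = π + 2β = 230.9833°
tangent length = C·cosβ = 71.3092
L = (r1+r2)·wrap + 2·C·cosβ = 34·4.0314 + 2·71.3092 = 279.6866

L=279.687 wrap1=230.98_deg wrap2=230.98_deg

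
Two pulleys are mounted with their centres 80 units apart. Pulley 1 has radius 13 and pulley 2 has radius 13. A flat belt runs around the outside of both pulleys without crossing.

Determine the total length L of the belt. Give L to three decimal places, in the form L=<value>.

open belt: β = asin((r2−r1)/C) = asin(0/80) = 0.0000°
wrap1 = π − 2β = 180.0000°
wrap2 = π + 2β = 180.0000°
tangent length = C·cosβ = 80.0000
L = r1·wrap1 + r2·wrap2 + 2·C·cosβ = 13·3.1416 + 13·3.1416 + 2·80.0000 = 241.6814

L=241.681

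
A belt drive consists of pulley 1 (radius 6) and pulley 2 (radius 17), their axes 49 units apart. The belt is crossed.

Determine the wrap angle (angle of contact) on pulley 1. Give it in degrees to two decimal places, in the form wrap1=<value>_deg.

wrap1=235.99_deg

crossed belt: β = asin((r1+r2)/C) = asin(23/49) = 27.9946°
wrap1 = wrap2 = π + 2β = 235.9891°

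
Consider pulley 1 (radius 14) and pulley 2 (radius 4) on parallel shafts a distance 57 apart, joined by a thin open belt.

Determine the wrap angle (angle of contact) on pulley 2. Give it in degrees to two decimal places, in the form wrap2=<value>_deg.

wrap2=159.79_deg

open belt: β = asin((r2−r1)/C) = asin(-10/57) = -10.1042°
wrap1 = π − 2β = 200.2084°
wrap2 = π + 2β = 159.7916°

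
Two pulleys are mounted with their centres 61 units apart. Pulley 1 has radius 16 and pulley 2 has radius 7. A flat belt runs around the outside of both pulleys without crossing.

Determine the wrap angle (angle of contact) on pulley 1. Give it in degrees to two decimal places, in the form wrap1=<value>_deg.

wrap1=196.97_deg

open belt: β = asin((r2−r1)/C) = asin(-9/61) = -8.4844°
wrap1 = π − 2β = 196.9689°
wrap2 = π + 2β = 163.0311°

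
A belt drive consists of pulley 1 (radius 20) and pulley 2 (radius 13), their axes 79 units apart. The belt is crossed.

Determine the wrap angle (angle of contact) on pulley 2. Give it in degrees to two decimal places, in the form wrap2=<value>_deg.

wrap2=229.38_deg

crossed belt: β = asin((r1+r2)/C) = asin(33/79) = 24.6908°
wrap1 = wrap2 = π + 2β = 229.3816°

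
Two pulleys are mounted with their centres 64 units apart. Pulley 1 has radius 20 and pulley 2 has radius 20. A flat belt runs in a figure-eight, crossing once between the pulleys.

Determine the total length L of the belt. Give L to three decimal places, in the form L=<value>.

L=279.594

crossed belt: β = asin((r1+r2)/C) = asin(40/64) = 38.6822°
wrap1 = wrap2 = π + 2β = 257.3644°
tangent length = C·cosβ = 49.9600
L = (r1+r2)·wrap + 2·C·cosβ = 40·4.4919 + 2·49.9600 = 279.5942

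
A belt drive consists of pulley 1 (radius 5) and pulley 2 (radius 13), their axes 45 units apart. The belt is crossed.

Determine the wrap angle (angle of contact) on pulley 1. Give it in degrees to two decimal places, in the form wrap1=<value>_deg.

wrap1=227.16_deg

crossed belt: β = asin((r1+r2)/C) = asin(18/45) = 23.5782°
wrap1 = wrap2 = π + 2β = 227.1564°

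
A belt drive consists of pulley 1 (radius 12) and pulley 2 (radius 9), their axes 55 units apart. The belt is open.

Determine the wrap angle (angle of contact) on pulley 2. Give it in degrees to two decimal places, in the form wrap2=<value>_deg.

open belt: β = asin((r2−r1)/C) = asin(-3/55) = -3.1268°
wrap1 = π − 2β = 186.2536°
wrap2 = π + 2β = 173.7464°

wrap2=173.75_deg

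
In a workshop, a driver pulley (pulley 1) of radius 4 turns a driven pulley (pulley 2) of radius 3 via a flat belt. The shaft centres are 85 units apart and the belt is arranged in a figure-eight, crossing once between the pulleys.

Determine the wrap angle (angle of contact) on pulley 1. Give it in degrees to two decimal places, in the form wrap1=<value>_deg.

wrap1=189.45_deg

crossed belt: β = asin((r1+r2)/C) = asin(7/85) = 4.7238°
wrap1 = wrap2 = π + 2β = 189.4477°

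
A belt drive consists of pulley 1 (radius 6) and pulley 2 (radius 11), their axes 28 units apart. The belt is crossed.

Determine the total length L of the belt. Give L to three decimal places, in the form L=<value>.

crossed belt: β = asin((r1+r2)/C) = asin(17/28) = 37.3832°
wrap1 = wrap2 = π + 2β = 254.7664°
tangent length = C·cosβ = 22.2486
L = (r1+r2)·wrap + 2·C·cosβ = 17·4.4465 + 2·22.2486 = 120.0879

L=120.088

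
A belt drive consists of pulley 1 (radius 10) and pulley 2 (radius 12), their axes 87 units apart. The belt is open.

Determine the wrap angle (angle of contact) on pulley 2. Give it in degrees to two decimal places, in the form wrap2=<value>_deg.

open belt: β = asin((r2−r1)/C) = asin(2/87) = 1.3173°
wrap1 = π − 2β = 177.3655°
wrap2 = π + 2β = 182.6345°

wrap2=182.63_deg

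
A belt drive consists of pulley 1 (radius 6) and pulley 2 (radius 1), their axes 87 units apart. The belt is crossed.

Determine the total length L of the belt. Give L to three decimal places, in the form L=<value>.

crossed belt: β = asin((r1+r2)/C) = asin(7/87) = 4.6150°
wrap1 = wrap2 = π + 2β = 189.2300°
tangent length = C·cosβ = 86.7179
L = (r1+r2)·wrap + 2·C·cosβ = 7·3.3027 + 2·86.7179 = 196.5547

L=196.555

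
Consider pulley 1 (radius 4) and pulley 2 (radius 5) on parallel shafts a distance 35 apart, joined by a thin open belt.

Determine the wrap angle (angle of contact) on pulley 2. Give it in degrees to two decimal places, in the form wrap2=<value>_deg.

open belt: β = asin((r2−r1)/C) = asin(1/35) = 1.6372°
wrap1 = π − 2β = 176.7255°
wrap2 = π + 2β = 183.2745°

wrap2=183.27_deg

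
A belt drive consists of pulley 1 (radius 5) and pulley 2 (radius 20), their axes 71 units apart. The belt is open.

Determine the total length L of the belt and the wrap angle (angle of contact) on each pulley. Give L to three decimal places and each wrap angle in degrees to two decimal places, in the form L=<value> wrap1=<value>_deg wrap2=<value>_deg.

L=223.721 wrap1=155.61_deg wrap2=204.39_deg

open belt: β = asin((r2−r1)/C) = asin(15/71) = 12.1966°
wrap1 = π − 2β = 155.6067°
wrap2 = π + 2β = 204.3933°
tangent length = C·cosβ = 69.3974
L = r1·wrap1 + r2·wrap2 + 2·C·cosβ = 5·2.7158 + 20·3.5673 + 2·69.3974 = 223.7208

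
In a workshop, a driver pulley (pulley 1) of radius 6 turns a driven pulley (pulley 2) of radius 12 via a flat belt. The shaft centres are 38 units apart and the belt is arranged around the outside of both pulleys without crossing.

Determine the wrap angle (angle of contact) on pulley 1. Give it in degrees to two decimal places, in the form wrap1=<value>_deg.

open belt: β = asin((r2−r1)/C) = asin(6/38) = 9.0847°
wrap1 = π − 2β = 161.8306°
wrap2 = π + 2β = 198.1694°

wrap1=161.83_deg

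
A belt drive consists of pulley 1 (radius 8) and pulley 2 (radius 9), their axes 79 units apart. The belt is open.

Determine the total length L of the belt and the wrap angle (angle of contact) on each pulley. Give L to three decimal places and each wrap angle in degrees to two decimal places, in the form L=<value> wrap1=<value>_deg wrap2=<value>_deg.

L=211.420 wrap1=178.55_deg wrap2=181.45_deg

open belt: β = asin((r2−r1)/C) = asin(1/79) = 0.7253°
wrap1 = π − 2β = 178.5494°
wrap2 = π + 2β = 181.4506°
tangent length = C·cosβ = 78.9937
L = r1·wrap1 + r2·wrap2 + 2·C·cosβ = 8·3.1163 + 9·3.1669 + 2·78.9937 = 211.4197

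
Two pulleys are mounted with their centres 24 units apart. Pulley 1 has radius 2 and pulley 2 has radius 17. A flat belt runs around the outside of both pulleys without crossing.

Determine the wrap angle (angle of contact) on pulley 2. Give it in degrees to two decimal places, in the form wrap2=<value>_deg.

open belt: β = asin((r2−r1)/C) = asin(15/24) = 38.6822°
wrap1 = π − 2β = 102.6356°
wrap2 = π + 2β = 257.3644°

wrap2=257.36_deg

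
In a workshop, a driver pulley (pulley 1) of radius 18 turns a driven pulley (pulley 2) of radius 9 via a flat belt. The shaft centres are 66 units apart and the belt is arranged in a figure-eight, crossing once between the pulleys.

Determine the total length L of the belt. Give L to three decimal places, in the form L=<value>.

crossed belt: β = asin((r1+r2)/C) = asin(27/66) = 24.1477°
wrap1 = wrap2 = π + 2β = 228.2955°
tangent length = C·cosβ = 60.2246
L = (r1+r2)·wrap + 2·C·cosβ = 27·3.9845 + 2·60.2246 = 228.0309

L=228.031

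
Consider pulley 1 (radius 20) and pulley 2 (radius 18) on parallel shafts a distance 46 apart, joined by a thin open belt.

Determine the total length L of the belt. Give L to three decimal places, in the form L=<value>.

L=211.467

open belt: β = asin((r2−r1)/C) = asin(-2/46) = -2.4919°
wrap1 = π − 2β = 184.9838°
wrap2 = π + 2β = 175.0162°
tangent length = C·cosβ = 45.9565
L = r1·wrap1 + r2·wrap2 + 2·C·cosβ = 20·3.2286 + 18·3.0546 + 2·45.9565 = 211.4675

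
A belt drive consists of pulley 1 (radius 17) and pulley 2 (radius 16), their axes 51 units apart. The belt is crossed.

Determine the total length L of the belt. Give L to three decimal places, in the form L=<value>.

crossed belt: β = asin((r1+r2)/C) = asin(33/51) = 40.3202°
wrap1 = wrap2 = π + 2β = 260.6404°
tangent length = C·cosβ = 38.8844
L = (r1+r2)·wrap + 2·C·cosβ = 33·4.5490 + 2·38.8844 = 227.8870

L=227.887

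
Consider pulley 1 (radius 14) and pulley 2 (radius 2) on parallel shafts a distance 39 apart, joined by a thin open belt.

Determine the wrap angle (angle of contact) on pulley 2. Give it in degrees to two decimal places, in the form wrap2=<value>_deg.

wrap2=144.16_deg

open belt: β = asin((r2−r1)/C) = asin(-12/39) = -17.9202°
wrap1 = π − 2β = 215.8404°
wrap2 = π + 2β = 144.1596°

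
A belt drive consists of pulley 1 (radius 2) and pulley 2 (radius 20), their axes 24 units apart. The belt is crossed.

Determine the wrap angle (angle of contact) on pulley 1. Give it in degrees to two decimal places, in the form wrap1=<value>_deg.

wrap1=312.89_deg

crossed belt: β = asin((r1+r2)/C) = asin(22/24) = 66.4435°
wrap1 = wrap2 = π + 2β = 312.8871°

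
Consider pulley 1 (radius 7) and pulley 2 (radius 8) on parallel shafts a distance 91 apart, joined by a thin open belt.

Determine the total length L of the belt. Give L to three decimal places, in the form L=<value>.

L=229.135

open belt: β = asin((r2−r1)/C) = asin(1/91) = 0.6296°
wrap1 = π − 2β = 178.7407°
wrap2 = π + 2β = 181.2593°
tangent length = C·cosβ = 90.9945
L = r1·wrap1 + r2·wrap2 + 2·C·cosβ = 7·3.1196 + 8·3.1636 + 2·90.9945 = 229.1349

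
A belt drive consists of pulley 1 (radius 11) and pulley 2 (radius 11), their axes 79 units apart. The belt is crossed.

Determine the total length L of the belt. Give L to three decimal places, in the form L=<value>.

L=233.282

crossed belt: β = asin((r1+r2)/C) = asin(22/79) = 16.1696°
wrap1 = wrap2 = π + 2β = 212.3391°
tangent length = C·cosβ = 75.8749
L = (r1+r2)·wrap + 2·C·cosβ = 22·3.7060 + 2·75.8749 = 233.2822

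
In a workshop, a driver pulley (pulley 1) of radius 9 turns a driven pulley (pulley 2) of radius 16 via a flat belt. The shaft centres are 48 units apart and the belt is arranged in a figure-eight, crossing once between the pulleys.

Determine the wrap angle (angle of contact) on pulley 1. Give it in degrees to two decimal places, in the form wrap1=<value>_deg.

crossed belt: β = asin((r1+r2)/C) = asin(25/48) = 31.3882°
wrap1 = wrap2 = π + 2β = 242.7763°

wrap1=242.78_deg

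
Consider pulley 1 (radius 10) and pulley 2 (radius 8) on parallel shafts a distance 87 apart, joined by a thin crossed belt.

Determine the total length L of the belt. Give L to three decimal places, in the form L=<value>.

crossed belt: β = asin((r1+r2)/C) = asin(18/87) = 11.9405°
wrap1 = wrap2 = π + 2β = 203.8811°
tangent length = C·cosβ = 85.1176
L = (r1+r2)·wrap + 2·C·cosβ = 18·3.5584 + 2·85.1176 = 234.2863

L=234.286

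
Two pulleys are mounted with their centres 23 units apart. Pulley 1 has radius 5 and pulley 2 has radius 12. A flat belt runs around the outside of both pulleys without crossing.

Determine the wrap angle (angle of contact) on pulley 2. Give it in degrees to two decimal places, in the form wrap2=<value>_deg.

wrap2=215.44_deg

open belt: β = asin((r2−r1)/C) = asin(7/23) = 17.7189°
wrap1 = π − 2β = 144.5621°
wrap2 = π + 2β = 215.4379°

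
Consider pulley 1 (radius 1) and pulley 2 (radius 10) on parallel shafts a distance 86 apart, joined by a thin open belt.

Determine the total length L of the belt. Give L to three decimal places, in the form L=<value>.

L=207.500

open belt: β = asin((r2−r1)/C) = asin(9/86) = 6.0071°
wrap1 = π − 2β = 167.9859°
wrap2 = π + 2β = 192.0141°
tangent length = C·cosβ = 85.5278
L = r1·wrap1 + r2·wrap2 + 2·C·cosβ = 1·2.9319 + 10·3.3513 + 2·85.5278 = 207.5002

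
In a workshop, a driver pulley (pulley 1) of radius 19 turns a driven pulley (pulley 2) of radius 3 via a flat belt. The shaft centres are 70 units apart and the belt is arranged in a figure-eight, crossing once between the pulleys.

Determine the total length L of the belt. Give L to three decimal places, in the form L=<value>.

L=216.088

crossed belt: β = asin((r1+r2)/C) = asin(22/70) = 18.3177°
wrap1 = wrap2 = π + 2β = 216.6354°
tangent length = C·cosβ = 66.4530
L = (r1+r2)·wrap + 2·C·cosβ = 22·3.7810 + 2·66.4530 = 216.0880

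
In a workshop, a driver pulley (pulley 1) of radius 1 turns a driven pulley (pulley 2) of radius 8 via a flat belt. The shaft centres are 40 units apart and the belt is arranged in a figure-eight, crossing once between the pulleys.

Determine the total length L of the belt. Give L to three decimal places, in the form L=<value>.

crossed belt: β = asin((r1+r2)/C) = asin(9/40) = 13.0029°
wrap1 = wrap2 = π + 2β = 206.0058°
tangent length = C·cosβ = 38.9744
L = (r1+r2)·wrap + 2·C·cosβ = 9·3.5955 + 2·38.9744 = 110.3080

L=110.308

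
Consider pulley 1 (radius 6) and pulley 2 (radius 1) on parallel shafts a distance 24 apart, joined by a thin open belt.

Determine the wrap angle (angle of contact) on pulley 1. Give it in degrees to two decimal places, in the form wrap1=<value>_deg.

wrap1=204.05_deg

open belt: β = asin((r2−r1)/C) = asin(-5/24) = -12.0247°
wrap1 = π − 2β = 204.0494°
wrap2 = π + 2β = 155.9506°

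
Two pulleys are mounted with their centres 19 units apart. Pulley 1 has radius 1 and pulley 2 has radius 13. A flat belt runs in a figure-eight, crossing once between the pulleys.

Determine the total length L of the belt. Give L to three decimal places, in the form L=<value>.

crossed belt: β = asin((r1+r2)/C) = asin(14/19) = 47.4631°
wrap1 = wrap2 = π + 2β = 274.9262°
tangent length = C·cosβ = 12.8452
L = (r1+r2)·wrap + 2·C·cosβ = 14·4.7984 + 2·12.8452 = 92.8676

L=92.868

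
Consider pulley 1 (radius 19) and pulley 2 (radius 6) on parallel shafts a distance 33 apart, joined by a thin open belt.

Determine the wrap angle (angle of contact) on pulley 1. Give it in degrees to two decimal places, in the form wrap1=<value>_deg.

open belt: β = asin((r2−r1)/C) = asin(-13/33) = -23.1998°
wrap1 = π − 2β = 226.3997°
wrap2 = π + 2β = 133.6003°

wrap1=226.40_deg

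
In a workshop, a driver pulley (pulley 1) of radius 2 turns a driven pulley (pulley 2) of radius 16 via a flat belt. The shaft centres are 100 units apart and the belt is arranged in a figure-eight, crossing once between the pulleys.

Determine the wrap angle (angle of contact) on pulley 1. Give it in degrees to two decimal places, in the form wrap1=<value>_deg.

crossed belt: β = asin((r1+r2)/C) = asin(18/100) = 10.3698°
wrap1 = wrap2 = π + 2β = 200.7395°

wrap1=200.74_deg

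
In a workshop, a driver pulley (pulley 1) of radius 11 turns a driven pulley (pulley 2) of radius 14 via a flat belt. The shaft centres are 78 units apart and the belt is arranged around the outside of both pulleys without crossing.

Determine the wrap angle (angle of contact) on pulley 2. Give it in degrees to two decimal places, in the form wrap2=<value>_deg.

wrap2=184.41_deg

open belt: β = asin((r2−r1)/C) = asin(3/78) = 2.2042°
wrap1 = π − 2β = 175.5915°
wrap2 = π + 2β = 184.4085°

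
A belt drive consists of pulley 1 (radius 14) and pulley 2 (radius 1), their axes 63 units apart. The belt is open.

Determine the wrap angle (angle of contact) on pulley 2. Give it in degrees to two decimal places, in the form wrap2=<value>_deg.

open belt: β = asin((r2−r1)/C) = asin(-13/63) = -11.9085°
wrap1 = π − 2β = 203.8170°
wrap2 = π + 2β = 156.1830°

wrap2=156.18_deg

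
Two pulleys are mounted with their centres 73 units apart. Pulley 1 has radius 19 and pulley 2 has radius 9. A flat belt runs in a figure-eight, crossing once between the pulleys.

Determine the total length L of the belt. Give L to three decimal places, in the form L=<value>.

crossed belt: β = asin((r1+r2)/C) = asin(28/73) = 22.5545°
wrap1 = wrap2 = π + 2β = 225.1089°
tangent length = C·cosβ = 67.4166
L = (r1+r2)·wrap + 2·C·cosβ = 28·3.9289 + 2·67.4166 = 244.8422

L=244.842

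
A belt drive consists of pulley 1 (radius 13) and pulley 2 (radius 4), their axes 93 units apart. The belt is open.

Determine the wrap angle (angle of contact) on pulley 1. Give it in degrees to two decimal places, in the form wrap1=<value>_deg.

wrap1=191.11_deg

open belt: β = asin((r2−r1)/C) = asin(-9/93) = -5.5534°
wrap1 = π − 2β = 191.1069°
wrap2 = π + 2β = 168.8931°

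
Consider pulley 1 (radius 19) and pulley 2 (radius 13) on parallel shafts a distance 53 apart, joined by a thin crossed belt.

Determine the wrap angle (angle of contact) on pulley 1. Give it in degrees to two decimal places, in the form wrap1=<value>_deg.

wrap1=254.28_deg

crossed belt: β = asin((r1+r2)/C) = asin(32/53) = 37.1406°
wrap1 = wrap2 = π + 2β = 254.2813°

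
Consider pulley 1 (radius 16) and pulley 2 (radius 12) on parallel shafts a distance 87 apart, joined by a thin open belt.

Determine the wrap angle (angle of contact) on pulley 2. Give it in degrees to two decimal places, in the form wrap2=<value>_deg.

open belt: β = asin((r2−r1)/C) = asin(-4/87) = -2.6352°
wrap1 = π − 2β = 185.2704°
wrap2 = π + 2β = 174.7296°

wrap2=174.73_deg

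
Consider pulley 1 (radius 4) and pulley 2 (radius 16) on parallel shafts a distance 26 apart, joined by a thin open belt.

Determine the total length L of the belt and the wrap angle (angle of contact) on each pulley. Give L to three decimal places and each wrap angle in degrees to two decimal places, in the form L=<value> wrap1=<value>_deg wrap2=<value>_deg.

L=120.476 wrap1=125.03_deg wrap2=234.97_deg

open belt: β = asin((r2−r1)/C) = asin(12/26) = 27.4864°
wrap1 = π − 2β = 125.0271°
wrap2 = π + 2β = 234.9729°
tangent length = C·cosβ = 23.0651
L = r1·wrap1 + r2·wrap2 + 2·C·cosβ = 4·2.1821 + 16·4.1010 + 2·23.0651 = 120.4756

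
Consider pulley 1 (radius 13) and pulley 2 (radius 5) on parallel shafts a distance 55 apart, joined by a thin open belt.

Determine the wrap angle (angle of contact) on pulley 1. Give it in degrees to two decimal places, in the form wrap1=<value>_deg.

open belt: β = asin((r2−r1)/C) = asin(-8/55) = -8.3636°
wrap1 = π − 2β = 196.7272°
wrap2 = π + 2β = 163.2728°

wrap1=196.73_deg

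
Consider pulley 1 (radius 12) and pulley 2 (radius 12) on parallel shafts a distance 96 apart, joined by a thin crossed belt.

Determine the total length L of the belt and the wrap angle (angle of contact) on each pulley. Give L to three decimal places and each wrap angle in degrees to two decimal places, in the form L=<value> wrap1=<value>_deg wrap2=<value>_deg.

crossed belt: β = asin((r1+r2)/C) = asin(24/96) = 14.4775°
wrap1 = wrap2 = π + 2β = 208.9550°
tangent length = C·cosβ = 92.9516
L = (r1+r2)·wrap + 2·C·cosβ = 24·3.6470 + 2·92.9516 = 273.4301

L=273.430 wrap1=208.96_deg wrap2=208.96_deg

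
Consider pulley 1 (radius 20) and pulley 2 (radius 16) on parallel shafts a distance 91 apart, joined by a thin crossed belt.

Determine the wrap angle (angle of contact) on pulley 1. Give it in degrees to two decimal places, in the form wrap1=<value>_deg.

wrap1=226.61_deg

crossed belt: β = asin((r1+r2)/C) = asin(36/91) = 23.3037°
wrap1 = wrap2 = π + 2β = 226.6073°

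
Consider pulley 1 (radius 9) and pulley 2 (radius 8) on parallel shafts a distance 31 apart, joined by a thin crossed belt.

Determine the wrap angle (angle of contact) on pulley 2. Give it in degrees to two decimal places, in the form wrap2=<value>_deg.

wrap2=246.51_deg

crossed belt: β = asin((r1+r2)/C) = asin(17/31) = 33.2564°
wrap1 = wrap2 = π + 2β = 246.5129°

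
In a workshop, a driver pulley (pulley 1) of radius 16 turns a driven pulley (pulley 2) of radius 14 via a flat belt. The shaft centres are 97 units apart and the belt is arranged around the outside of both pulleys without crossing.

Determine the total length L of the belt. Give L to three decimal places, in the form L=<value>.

open belt: β = asin((r2−r1)/C) = asin(-2/97) = -1.1814°
wrap1 = π − 2β = 182.3629°
wrap2 = π + 2β = 177.6371°
tangent length = C·cosβ = 96.9794
L = r1·wrap1 + r2·wrap2 + 2·C·cosβ = 16·3.1828 + 14·3.1004 + 2·96.9794 = 288.2890

L=288.289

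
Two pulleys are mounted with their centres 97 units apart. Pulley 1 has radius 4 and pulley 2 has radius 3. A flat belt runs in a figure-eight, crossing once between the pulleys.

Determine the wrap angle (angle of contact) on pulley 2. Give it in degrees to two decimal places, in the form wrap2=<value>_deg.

crossed belt: β = asin((r1+r2)/C) = asin(7/97) = 4.1383°
wrap1 = wrap2 = π + 2β = 188.2767°

wrap2=188.28_deg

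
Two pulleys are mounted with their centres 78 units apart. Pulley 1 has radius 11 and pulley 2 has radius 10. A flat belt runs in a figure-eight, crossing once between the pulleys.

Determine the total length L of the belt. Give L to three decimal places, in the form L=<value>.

crossed belt: β = asin((r1+r2)/C) = asin(21/78) = 15.6185°
wrap1 = wrap2 = π + 2β = 211.2370°
tangent length = C·cosβ = 75.1199
L = (r1+r2)·wrap + 2·C·cosβ = 21·3.6868 + 2·75.1199 = 227.6622

L=227.662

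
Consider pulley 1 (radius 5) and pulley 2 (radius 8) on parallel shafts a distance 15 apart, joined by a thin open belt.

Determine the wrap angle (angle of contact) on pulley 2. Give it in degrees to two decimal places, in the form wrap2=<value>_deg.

open belt: β = asin((r2−r1)/C) = asin(3/15) = 11.5370°
wrap1 = π − 2β = 156.9261°
wrap2 = π + 2β = 203.0739°

wrap2=203.07_deg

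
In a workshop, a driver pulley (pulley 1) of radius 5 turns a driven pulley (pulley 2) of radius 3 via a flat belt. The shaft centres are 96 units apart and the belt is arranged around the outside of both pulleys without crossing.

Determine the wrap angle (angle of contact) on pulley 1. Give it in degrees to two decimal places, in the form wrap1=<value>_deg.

open belt: β = asin((r2−r1)/C) = asin(-2/96) = -1.1937°
wrap1 = π − 2β = 182.3875°
wrap2 = π + 2β = 177.6125°

wrap1=182.39_deg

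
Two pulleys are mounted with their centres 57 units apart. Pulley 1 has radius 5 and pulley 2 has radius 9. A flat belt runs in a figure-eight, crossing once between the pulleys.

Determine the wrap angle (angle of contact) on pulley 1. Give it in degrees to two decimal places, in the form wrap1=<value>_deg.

wrap1=208.44_deg

crossed belt: β = asin((r1+r2)/C) = asin(14/57) = 14.2181°
wrap1 = wrap2 = π + 2β = 208.4362°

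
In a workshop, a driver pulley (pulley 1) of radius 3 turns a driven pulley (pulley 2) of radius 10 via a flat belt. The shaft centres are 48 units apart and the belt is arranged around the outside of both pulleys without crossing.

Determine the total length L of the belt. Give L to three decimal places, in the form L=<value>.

open belt: β = asin((r2−r1)/C) = asin(7/48) = 8.3855°
wrap1 = π − 2β = 163.2289°
wrap2 = π + 2β = 196.7711°
tangent length = C·cosβ = 47.4868
L = r1·wrap1 + r2·wrap2 + 2·C·cosβ = 3·2.8489 + 10·3.4343 + 2·47.4868 = 137.8634

L=137.863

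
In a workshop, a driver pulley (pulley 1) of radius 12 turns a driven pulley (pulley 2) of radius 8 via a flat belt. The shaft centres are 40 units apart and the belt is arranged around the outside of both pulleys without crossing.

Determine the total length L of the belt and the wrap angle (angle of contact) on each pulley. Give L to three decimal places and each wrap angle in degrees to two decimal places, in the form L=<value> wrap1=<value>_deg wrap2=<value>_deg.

L=143.232 wrap1=191.48_deg wrap2=168.52_deg

open belt: β = asin((r2−r1)/C) = asin(-4/40) = -5.7392°
wrap1 = π − 2β = 191.4783°
wrap2 = π + 2β = 168.5217°
tangent length = C·cosβ = 39.7995
L = r1·wrap1 + r2·wrap2 + 2·C·cosβ = 12·3.3419 + 8·2.9413 + 2·39.7995 = 143.2322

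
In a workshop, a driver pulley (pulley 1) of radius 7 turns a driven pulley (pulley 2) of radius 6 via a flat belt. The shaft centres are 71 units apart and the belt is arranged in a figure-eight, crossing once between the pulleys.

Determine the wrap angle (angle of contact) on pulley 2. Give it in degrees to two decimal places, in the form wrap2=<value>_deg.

crossed belt: β = asin((r1+r2)/C) = asin(13/71) = 10.5503°
wrap1 = wrap2 = π + 2β = 201.1006°

wrap2=201.10_deg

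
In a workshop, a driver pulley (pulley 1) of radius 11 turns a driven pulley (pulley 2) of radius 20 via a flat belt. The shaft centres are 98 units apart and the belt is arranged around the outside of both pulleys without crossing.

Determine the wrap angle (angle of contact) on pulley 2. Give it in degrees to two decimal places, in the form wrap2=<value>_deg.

open belt: β = asin((r2−r1)/C) = asin(9/98) = 5.2693°
wrap1 = π − 2β = 169.4614°
wrap2 = π + 2β = 190.5386°

wrap2=190.54_deg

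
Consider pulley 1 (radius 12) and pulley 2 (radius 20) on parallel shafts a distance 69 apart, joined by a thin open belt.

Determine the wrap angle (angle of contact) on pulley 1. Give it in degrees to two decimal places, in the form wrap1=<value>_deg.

wrap1=166.68_deg

open belt: β = asin((r2−r1)/C) = asin(8/69) = 6.6580°
wrap1 = π − 2β = 166.6841°
wrap2 = π + 2β = 193.3159°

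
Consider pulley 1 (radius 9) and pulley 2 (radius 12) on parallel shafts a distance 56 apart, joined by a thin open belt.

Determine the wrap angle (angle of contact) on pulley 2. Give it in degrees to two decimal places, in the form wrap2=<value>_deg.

wrap2=186.14_deg

open belt: β = asin((r2−r1)/C) = asin(3/56) = 3.0709°
wrap1 = π − 2β = 173.8582°
wrap2 = π + 2β = 186.1418°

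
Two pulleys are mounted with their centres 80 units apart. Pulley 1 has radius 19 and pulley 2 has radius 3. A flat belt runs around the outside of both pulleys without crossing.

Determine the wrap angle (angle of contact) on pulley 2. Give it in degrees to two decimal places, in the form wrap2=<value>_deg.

open belt: β = asin((r2−r1)/C) = asin(-16/80) = -11.5370°
wrap1 = π − 2β = 203.0739°
wrap2 = π + 2β = 156.9261°

wrap2=156.93_deg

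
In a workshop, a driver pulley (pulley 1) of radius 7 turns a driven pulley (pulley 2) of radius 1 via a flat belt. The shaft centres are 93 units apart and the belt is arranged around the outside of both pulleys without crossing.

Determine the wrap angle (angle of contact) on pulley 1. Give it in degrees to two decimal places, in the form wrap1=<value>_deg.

wrap1=187.40_deg

open belt: β = asin((r2−r1)/C) = asin(-6/93) = -3.6991°
wrap1 = π − 2β = 187.3981°
wrap2 = π + 2β = 172.6019°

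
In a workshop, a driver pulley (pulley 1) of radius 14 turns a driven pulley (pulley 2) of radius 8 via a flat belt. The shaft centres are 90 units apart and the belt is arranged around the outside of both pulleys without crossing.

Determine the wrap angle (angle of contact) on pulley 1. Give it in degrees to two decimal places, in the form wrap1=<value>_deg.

open belt: β = asin((r2−r1)/C) = asin(-6/90) = -3.8226°
wrap1 = π − 2β = 187.6451°
wrap2 = π + 2β = 172.3549°

wrap1=187.65_deg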